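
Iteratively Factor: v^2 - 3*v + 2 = (v - 2)*(v - 1)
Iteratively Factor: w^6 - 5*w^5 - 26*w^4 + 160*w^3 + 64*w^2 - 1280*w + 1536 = (w - 4)*(w^5 - w^4 - 30*w^3 + 40*w^2 + 224*w - 384) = (w - 4)*(w + 4)*(w^4 - 5*w^3 - 10*w^2 + 80*w - 96) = (w - 4)^2*(w + 4)*(w^3 - w^2 - 14*w + 24) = (w - 4)^2*(w + 4)^2*(w^2 - 5*w + 6) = (w - 4)^2*(w - 3)*(w + 4)^2*(w - 2)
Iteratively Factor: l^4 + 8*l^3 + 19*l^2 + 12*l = (l)*(l^3 + 8*l^2 + 19*l + 12) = l*(l + 1)*(l^2 + 7*l + 12) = l*(l + 1)*(l + 4)*(l + 3)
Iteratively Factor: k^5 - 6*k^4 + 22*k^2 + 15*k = (k - 3)*(k^4 - 3*k^3 - 9*k^2 - 5*k) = (k - 5)*(k - 3)*(k^3 + 2*k^2 + k) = (k - 5)*(k - 3)*(k + 1)*(k^2 + k) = k*(k - 5)*(k - 3)*(k + 1)*(k + 1)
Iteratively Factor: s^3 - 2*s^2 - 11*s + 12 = (s + 3)*(s^2 - 5*s + 4) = (s - 4)*(s + 3)*(s - 1)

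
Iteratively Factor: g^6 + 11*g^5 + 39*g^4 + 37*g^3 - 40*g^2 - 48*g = (g - 1)*(g^5 + 12*g^4 + 51*g^3 + 88*g^2 + 48*g) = (g - 1)*(g + 4)*(g^4 + 8*g^3 + 19*g^2 + 12*g) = (g - 1)*(g + 3)*(g + 4)*(g^3 + 5*g^2 + 4*g) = (g - 1)*(g + 1)*(g + 3)*(g + 4)*(g^2 + 4*g) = g*(g - 1)*(g + 1)*(g + 3)*(g + 4)*(g + 4)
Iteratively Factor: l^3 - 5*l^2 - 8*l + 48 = (l - 4)*(l^2 - l - 12) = (l - 4)^2*(l + 3)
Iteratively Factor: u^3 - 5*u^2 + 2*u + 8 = (u - 4)*(u^2 - u - 2) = (u - 4)*(u - 2)*(u + 1)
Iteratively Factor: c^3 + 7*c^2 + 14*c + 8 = (c + 4)*(c^2 + 3*c + 2) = (c + 1)*(c + 4)*(c + 2)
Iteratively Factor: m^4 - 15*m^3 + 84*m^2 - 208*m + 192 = (m - 4)*(m^3 - 11*m^2 + 40*m - 48) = (m - 4)*(m - 3)*(m^2 - 8*m + 16) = (m - 4)^2*(m - 3)*(m - 4)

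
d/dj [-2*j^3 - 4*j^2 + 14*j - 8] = -6*j^2 - 8*j + 14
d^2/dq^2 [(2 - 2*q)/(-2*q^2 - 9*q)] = 4*(4*q^3 - 12*q^2 - 54*q - 81)/(q^3*(8*q^3 + 108*q^2 + 486*q + 729))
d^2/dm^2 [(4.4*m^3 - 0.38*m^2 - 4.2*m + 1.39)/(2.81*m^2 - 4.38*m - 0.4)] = (1.70530256582424e-13*m^4 + 103.032752*m^3 + 109.543554*m^2 - 126.747852*m + 71.052552)/(22.188041*m^6 - 103.754754*m^5 + 152.249172*m^4 - 54.488952*m^3 - 21.67248*m^2 - 2.1024*m - 0.064)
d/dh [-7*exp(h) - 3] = -7*exp(h)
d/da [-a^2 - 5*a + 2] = -2*a - 5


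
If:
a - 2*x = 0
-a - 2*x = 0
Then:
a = 0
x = 0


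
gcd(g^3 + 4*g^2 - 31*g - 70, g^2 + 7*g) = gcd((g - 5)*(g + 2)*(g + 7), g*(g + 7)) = g + 7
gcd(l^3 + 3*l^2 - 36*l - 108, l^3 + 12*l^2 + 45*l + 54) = l^2 + 9*l + 18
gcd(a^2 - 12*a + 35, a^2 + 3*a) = 1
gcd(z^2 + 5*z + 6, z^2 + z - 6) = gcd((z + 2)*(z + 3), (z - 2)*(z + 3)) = z + 3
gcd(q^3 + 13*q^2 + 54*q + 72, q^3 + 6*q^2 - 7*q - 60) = q + 4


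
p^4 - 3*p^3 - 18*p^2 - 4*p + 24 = (p - 6)*(p - 1)*(p + 2)^2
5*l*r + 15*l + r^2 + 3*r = (5*l + r)*(r + 3)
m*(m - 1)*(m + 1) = m^3 - m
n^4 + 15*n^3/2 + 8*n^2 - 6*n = n*(n - 1/2)*(n + 2)*(n + 6)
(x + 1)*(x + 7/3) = x^2 + 10*x/3 + 7/3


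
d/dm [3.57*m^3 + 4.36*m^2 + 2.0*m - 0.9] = 10.71*m^2 + 8.72*m + 2.0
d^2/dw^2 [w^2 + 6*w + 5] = 2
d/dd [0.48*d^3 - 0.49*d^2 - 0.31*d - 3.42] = 1.44*d^2 - 0.98*d - 0.31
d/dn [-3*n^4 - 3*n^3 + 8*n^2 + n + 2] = -12*n^3 - 9*n^2 + 16*n + 1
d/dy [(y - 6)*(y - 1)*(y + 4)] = 3*y^2 - 6*y - 22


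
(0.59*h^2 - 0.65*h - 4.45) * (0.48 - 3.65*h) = -2.1535*h^3 + 2.6557*h^2 + 15.9305*h - 2.136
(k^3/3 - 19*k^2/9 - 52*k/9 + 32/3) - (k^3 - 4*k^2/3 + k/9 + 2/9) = -2*k^3/3 - 7*k^2/9 - 53*k/9 + 94/9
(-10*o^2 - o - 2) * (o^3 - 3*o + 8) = -10*o^5 - o^4 + 28*o^3 - 77*o^2 - 2*o - 16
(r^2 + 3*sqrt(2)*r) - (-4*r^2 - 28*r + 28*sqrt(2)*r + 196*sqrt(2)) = 5*r^2 - 25*sqrt(2)*r + 28*r - 196*sqrt(2)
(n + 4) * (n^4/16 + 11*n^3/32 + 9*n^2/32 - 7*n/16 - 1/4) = n^5/16 + 19*n^4/32 + 53*n^3/32 + 11*n^2/16 - 2*n - 1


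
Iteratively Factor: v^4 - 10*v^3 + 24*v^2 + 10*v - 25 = (v + 1)*(v^3 - 11*v^2 + 35*v - 25) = (v - 5)*(v + 1)*(v^2 - 6*v + 5) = (v - 5)*(v - 1)*(v + 1)*(v - 5)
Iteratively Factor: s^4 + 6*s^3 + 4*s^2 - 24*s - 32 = (s + 2)*(s^3 + 4*s^2 - 4*s - 16) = (s - 2)*(s + 2)*(s^2 + 6*s + 8) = (s - 2)*(s + 2)^2*(s + 4)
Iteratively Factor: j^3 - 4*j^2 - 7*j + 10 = (j - 1)*(j^2 - 3*j - 10) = (j - 1)*(j + 2)*(j - 5)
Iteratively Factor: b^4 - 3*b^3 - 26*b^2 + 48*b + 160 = (b + 2)*(b^3 - 5*b^2 - 16*b + 80) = (b + 2)*(b + 4)*(b^2 - 9*b + 20) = (b - 4)*(b + 2)*(b + 4)*(b - 5)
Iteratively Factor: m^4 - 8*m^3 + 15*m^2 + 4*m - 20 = (m + 1)*(m^3 - 9*m^2 + 24*m - 20) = (m - 5)*(m + 1)*(m^2 - 4*m + 4) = (m - 5)*(m - 2)*(m + 1)*(m - 2)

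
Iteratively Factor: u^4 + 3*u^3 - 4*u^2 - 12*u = (u + 3)*(u^3 - 4*u) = (u + 2)*(u + 3)*(u^2 - 2*u) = (u - 2)*(u + 2)*(u + 3)*(u)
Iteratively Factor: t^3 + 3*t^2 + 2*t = (t)*(t^2 + 3*t + 2) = t*(t + 2)*(t + 1)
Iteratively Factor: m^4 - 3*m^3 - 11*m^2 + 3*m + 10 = (m + 1)*(m^3 - 4*m^2 - 7*m + 10) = (m - 1)*(m + 1)*(m^2 - 3*m - 10) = (m - 5)*(m - 1)*(m + 1)*(m + 2)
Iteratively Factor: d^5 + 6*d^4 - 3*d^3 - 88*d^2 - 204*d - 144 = (d + 2)*(d^4 + 4*d^3 - 11*d^2 - 66*d - 72) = (d - 4)*(d + 2)*(d^3 + 8*d^2 + 21*d + 18) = (d - 4)*(d + 2)^2*(d^2 + 6*d + 9) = (d - 4)*(d + 2)^2*(d + 3)*(d + 3)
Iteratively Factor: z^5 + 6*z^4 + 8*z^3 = (z)*(z^4 + 6*z^3 + 8*z^2) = z^2*(z^3 + 6*z^2 + 8*z) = z^2*(z + 2)*(z^2 + 4*z) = z^2*(z + 2)*(z + 4)*(z)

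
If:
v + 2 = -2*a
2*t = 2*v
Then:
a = -v/2 - 1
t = v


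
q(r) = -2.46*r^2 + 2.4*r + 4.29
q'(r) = 2.4 - 4.92*r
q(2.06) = -1.21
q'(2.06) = -7.74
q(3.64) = -19.57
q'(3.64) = -15.51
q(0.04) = 4.38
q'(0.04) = 2.20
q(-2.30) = -14.24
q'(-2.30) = 13.72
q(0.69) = 4.77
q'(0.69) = -0.99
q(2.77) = -7.94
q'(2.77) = -11.23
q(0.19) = 4.66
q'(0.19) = 1.47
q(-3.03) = -25.57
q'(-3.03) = 17.31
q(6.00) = -69.87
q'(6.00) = -27.12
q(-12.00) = -378.75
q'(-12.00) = 61.44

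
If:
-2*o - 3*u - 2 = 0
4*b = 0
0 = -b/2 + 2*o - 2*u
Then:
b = 0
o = -2/5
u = -2/5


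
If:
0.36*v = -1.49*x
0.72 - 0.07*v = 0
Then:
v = 10.29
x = -2.49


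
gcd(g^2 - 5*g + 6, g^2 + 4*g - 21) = g - 3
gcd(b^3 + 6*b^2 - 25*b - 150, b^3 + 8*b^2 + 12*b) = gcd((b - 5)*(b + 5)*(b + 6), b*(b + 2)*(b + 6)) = b + 6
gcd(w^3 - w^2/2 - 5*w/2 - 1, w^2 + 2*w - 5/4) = 1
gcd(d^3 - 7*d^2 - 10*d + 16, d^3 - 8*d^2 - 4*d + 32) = d^2 - 6*d - 16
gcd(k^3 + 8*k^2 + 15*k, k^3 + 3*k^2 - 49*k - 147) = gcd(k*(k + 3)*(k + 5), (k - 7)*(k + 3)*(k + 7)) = k + 3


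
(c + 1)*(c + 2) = c^2 + 3*c + 2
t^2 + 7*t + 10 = (t + 2)*(t + 5)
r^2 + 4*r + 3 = (r + 1)*(r + 3)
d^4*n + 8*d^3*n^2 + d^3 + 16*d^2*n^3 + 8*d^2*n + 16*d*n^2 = d*(d + 4*n)^2*(d*n + 1)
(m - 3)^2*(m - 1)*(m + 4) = m^4 - 3*m^3 - 13*m^2 + 51*m - 36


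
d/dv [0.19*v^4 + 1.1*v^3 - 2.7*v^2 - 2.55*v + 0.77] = 0.76*v^3 + 3.3*v^2 - 5.4*v - 2.55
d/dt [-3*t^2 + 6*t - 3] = 6 - 6*t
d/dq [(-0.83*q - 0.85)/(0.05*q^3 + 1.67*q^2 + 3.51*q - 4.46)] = (0.083*q^3 + 1.5136*q^2 + 2.839*q + 6.6853)/(0.0025*q^6 + 0.167*q^5 + 3.1399*q^4 + 11.2774*q^3 - 2.5763*q^2 - 31.3092*q + 19.8916)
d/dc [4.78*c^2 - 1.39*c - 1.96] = 9.56*c - 1.39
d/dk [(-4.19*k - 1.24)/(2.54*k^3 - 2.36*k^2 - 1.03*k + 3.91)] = (21.2852*k^3 - 0.4396*k^2 - 5.8528*k - 17.6601)/(6.4516*k^6 - 11.9888*k^5 + 0.337199999999999*k^4 + 24.7244*k^3 - 17.3943*k^2 - 8.0546*k + 15.2881)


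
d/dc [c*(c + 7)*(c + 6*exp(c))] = 6*c^2*exp(c) + 3*c^2 + 54*c*exp(c) + 14*c + 42*exp(c)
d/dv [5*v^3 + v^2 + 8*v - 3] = 15*v^2 + 2*v + 8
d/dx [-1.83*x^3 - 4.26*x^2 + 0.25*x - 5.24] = -5.49*x^2 - 8.52*x + 0.25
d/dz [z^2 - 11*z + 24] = 2*z - 11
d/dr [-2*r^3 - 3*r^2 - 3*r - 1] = -6*r^2 - 6*r - 3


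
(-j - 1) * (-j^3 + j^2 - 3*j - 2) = j^4 + 2*j^2 + 5*j + 2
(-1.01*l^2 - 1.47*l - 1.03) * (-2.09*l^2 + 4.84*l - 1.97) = 2.1109*l^4 - 1.8161*l^3 - 2.9724*l^2 - 2.0893*l + 2.0291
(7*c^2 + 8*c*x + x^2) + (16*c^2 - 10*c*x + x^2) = 23*c^2 - 2*c*x + 2*x^2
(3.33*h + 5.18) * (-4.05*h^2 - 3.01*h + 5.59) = -13.4865*h^3 - 31.0023*h^2 + 3.0229*h + 28.9562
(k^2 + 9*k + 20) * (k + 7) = k^3 + 16*k^2 + 83*k + 140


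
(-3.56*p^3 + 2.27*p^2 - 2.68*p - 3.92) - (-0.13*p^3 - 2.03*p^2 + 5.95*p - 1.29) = -3.43*p^3 + 4.3*p^2 - 8.63*p - 2.63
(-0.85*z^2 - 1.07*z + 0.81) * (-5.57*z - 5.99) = 4.7345*z^3 + 11.0514*z^2 + 1.8976*z - 4.8519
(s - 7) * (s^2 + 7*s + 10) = s^3 - 39*s - 70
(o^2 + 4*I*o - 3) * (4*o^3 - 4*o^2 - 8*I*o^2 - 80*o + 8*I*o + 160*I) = 4*o^5 - 4*o^4 + 8*I*o^4 - 60*o^3 - 8*I*o^3 - 20*o^2 - 136*I*o^2 - 400*o - 24*I*o - 480*I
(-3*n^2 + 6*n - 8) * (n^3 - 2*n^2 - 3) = -3*n^5 + 12*n^4 - 20*n^3 + 25*n^2 - 18*n + 24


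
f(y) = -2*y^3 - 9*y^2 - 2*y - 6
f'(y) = -6*y^2 - 18*y - 2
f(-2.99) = -27.02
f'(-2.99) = -1.82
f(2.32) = -84.06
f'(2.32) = -76.05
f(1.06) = -20.61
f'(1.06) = -27.82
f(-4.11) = -10.96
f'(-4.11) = -29.37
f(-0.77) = -8.88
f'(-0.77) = 8.30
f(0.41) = -8.47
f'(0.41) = -10.39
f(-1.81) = -20.01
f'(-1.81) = 10.92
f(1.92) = -57.17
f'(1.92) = -58.68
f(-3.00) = -27.00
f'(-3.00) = -2.00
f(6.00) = -774.00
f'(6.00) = -326.00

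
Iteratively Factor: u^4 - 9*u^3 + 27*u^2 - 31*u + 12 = (u - 4)*(u^3 - 5*u^2 + 7*u - 3) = (u - 4)*(u - 1)*(u^2 - 4*u + 3) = (u - 4)*(u - 3)*(u - 1)*(u - 1)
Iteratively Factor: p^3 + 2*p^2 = (p)*(p^2 + 2*p) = p^2*(p + 2)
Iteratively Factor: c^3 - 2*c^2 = (c)*(c^2 - 2*c) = c^2*(c - 2)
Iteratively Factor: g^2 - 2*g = (g - 2)*(g)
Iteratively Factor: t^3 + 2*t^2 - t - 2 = (t - 1)*(t^2 + 3*t + 2) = (t - 1)*(t + 2)*(t + 1)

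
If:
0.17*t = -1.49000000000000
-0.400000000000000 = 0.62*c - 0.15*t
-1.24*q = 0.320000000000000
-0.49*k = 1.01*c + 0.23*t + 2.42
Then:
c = -2.77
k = 4.88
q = -0.26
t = -8.76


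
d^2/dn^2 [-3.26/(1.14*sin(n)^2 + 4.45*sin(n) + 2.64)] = (16.946784*sin(n)^4 + 49.61394*sin(n)^3 - 0.109209999999976*sin(n)^2 - 137.52636*sin(n) - 109.489708)/(1.14*sin(n)^2 + 4.45*sin(n) + 2.64)^3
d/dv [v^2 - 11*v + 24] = 2*v - 11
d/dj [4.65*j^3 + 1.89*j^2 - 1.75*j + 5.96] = 13.95*j^2 + 3.78*j - 1.75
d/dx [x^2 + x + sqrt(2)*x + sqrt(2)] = 2*x + 1 + sqrt(2)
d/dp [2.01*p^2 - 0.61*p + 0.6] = 4.02*p - 0.61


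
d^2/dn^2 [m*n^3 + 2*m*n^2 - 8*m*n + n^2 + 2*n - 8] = 6*m*n + 4*m + 2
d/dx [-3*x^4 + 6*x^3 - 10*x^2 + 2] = 2*x*(-6*x^2 + 9*x - 10)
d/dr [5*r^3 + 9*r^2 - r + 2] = 15*r^2 + 18*r - 1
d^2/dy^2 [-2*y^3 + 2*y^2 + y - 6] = 4 - 12*y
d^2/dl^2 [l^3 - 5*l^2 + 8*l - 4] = 6*l - 10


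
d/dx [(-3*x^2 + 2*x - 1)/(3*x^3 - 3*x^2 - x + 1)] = (9*x^4 - 12*x^3 + 18*x^2 - 12*x + 1)/(9*x^6 - 18*x^5 + 3*x^4 + 12*x^3 - 5*x^2 - 2*x + 1)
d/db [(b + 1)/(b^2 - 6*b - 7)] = -1/(b^2 - 14*b + 49)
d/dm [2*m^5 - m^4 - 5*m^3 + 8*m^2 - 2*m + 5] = 10*m^4 - 4*m^3 - 15*m^2 + 16*m - 2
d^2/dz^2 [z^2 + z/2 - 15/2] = 2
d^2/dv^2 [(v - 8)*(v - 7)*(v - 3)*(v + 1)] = 12*v^2 - 102*v + 166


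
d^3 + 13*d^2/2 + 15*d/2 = d*(d + 3/2)*(d + 5)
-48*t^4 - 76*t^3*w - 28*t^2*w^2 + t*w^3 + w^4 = (-6*t + w)*(t + w)*(2*t + w)*(4*t + w)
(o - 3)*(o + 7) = o^2 + 4*o - 21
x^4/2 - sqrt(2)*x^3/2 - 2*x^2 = x^2*(x/2 + sqrt(2)/2)*(x - 2*sqrt(2))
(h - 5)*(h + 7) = h^2 + 2*h - 35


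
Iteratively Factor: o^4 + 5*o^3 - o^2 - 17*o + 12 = (o - 1)*(o^3 + 6*o^2 + 5*o - 12) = (o - 1)*(o + 4)*(o^2 + 2*o - 3) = (o - 1)^2*(o + 4)*(o + 3)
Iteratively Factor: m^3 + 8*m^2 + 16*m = (m + 4)*(m^2 + 4*m) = m*(m + 4)*(m + 4)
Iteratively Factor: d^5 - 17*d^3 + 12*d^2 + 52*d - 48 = (d - 1)*(d^4 + d^3 - 16*d^2 - 4*d + 48) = (d - 1)*(d + 2)*(d^3 - d^2 - 14*d + 24) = (d - 3)*(d - 1)*(d + 2)*(d^2 + 2*d - 8) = (d - 3)*(d - 2)*(d - 1)*(d + 2)*(d + 4)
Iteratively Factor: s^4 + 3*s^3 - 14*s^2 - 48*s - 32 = (s + 4)*(s^3 - s^2 - 10*s - 8) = (s + 1)*(s + 4)*(s^2 - 2*s - 8) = (s + 1)*(s + 2)*(s + 4)*(s - 4)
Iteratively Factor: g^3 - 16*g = (g + 4)*(g^2 - 4*g) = g*(g + 4)*(g - 4)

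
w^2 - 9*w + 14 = (w - 7)*(w - 2)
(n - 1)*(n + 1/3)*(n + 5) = n^3 + 13*n^2/3 - 11*n/3 - 5/3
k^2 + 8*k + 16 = (k + 4)^2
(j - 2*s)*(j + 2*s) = j^2 - 4*s^2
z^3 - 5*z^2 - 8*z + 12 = (z - 6)*(z - 1)*(z + 2)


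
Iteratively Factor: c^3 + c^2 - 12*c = (c + 4)*(c^2 - 3*c) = c*(c + 4)*(c - 3)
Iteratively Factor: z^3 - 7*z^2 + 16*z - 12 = (z - 2)*(z^2 - 5*z + 6) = (z - 2)^2*(z - 3)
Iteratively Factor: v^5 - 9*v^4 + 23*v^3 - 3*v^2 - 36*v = (v - 3)*(v^4 - 6*v^3 + 5*v^2 + 12*v) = (v - 3)*(v + 1)*(v^3 - 7*v^2 + 12*v) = v*(v - 3)*(v + 1)*(v^2 - 7*v + 12) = v*(v - 4)*(v - 3)*(v + 1)*(v - 3)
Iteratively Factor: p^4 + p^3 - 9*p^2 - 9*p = (p - 3)*(p^3 + 4*p^2 + 3*p) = (p - 3)*(p + 3)*(p^2 + p) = p*(p - 3)*(p + 3)*(p + 1)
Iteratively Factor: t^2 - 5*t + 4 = (t - 4)*(t - 1)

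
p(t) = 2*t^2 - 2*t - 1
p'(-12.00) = -50.00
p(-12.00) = 311.00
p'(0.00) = -2.00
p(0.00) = -1.00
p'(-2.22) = -10.88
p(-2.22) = 13.30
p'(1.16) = 2.64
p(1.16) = -0.63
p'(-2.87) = -13.48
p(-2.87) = 21.21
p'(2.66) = 8.64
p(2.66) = 7.83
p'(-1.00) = -6.00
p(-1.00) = 3.00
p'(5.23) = 18.92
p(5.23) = 43.25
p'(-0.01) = -2.04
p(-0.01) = -0.98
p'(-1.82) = -9.28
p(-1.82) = 9.26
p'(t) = 4*t - 2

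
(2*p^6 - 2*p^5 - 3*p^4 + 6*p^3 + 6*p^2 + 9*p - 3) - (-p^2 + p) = 2*p^6 - 2*p^5 - 3*p^4 + 6*p^3 + 7*p^2 + 8*p - 3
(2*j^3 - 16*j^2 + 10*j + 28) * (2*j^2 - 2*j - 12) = 4*j^5 - 36*j^4 + 28*j^3 + 228*j^2 - 176*j - 336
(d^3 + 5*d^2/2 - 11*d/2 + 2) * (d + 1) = d^4 + 7*d^3/2 - 3*d^2 - 7*d/2 + 2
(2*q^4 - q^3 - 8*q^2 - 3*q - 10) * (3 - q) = -2*q^5 + 7*q^4 + 5*q^3 - 21*q^2 + q - 30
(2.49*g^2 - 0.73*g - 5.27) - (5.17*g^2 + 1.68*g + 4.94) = -2.68*g^2 - 2.41*g - 10.21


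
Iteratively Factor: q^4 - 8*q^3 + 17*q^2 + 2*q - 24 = (q - 2)*(q^3 - 6*q^2 + 5*q + 12) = (q - 4)*(q - 2)*(q^2 - 2*q - 3) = (q - 4)*(q - 3)*(q - 2)*(q + 1)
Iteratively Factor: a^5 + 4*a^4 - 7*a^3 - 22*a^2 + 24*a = (a - 2)*(a^4 + 6*a^3 + 5*a^2 - 12*a) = (a - 2)*(a - 1)*(a^3 + 7*a^2 + 12*a) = (a - 2)*(a - 1)*(a + 4)*(a^2 + 3*a) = (a - 2)*(a - 1)*(a + 3)*(a + 4)*(a)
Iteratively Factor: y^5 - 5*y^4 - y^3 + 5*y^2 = (y - 1)*(y^4 - 4*y^3 - 5*y^2) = (y - 1)*(y + 1)*(y^3 - 5*y^2) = (y - 5)*(y - 1)*(y + 1)*(y^2) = y*(y - 5)*(y - 1)*(y + 1)*(y)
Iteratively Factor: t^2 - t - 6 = (t + 2)*(t - 3)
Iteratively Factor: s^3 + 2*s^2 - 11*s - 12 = (s + 4)*(s^2 - 2*s - 3) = (s + 1)*(s + 4)*(s - 3)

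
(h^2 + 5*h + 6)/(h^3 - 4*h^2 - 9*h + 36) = (h + 2)/(h^2 - 7*h + 12)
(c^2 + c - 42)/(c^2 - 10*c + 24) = (c + 7)/(c - 4)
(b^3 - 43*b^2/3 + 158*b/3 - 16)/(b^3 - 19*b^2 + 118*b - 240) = (b - 1/3)/(b - 5)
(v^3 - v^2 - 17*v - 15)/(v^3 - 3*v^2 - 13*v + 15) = (v + 1)/(v - 1)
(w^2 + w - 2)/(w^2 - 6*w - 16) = (w - 1)/(w - 8)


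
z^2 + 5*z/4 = z*(z + 5/4)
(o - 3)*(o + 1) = o^2 - 2*o - 3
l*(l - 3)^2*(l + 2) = l^4 - 4*l^3 - 3*l^2 + 18*l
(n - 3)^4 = n^4 - 12*n^3 + 54*n^2 - 108*n + 81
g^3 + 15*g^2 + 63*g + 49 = (g + 1)*(g + 7)^2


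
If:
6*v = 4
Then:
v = 2/3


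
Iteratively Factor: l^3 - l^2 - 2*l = (l + 1)*(l^2 - 2*l) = (l - 2)*(l + 1)*(l)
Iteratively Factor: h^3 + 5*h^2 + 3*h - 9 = (h + 3)*(h^2 + 2*h - 3) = (h + 3)^2*(h - 1)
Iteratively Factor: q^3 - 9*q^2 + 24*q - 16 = (q - 4)*(q^2 - 5*q + 4) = (q - 4)*(q - 1)*(q - 4)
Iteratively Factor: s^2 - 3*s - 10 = (s - 5)*(s + 2)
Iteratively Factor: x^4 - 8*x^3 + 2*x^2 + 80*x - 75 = (x + 3)*(x^3 - 11*x^2 + 35*x - 25) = (x - 5)*(x + 3)*(x^2 - 6*x + 5) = (x - 5)^2*(x + 3)*(x - 1)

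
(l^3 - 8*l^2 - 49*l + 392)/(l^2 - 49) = l - 8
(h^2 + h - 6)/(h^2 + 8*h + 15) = (h - 2)/(h + 5)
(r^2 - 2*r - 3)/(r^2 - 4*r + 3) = (r + 1)/(r - 1)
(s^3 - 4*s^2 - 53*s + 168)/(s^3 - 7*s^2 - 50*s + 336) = (s - 3)/(s - 6)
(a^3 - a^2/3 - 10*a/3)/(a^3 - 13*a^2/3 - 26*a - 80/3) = a*(a - 2)/(a^2 - 6*a - 16)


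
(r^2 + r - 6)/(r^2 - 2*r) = (r + 3)/r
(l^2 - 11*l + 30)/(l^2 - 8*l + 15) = (l - 6)/(l - 3)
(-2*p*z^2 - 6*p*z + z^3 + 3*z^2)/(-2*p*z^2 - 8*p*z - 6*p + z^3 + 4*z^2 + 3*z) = z/(z + 1)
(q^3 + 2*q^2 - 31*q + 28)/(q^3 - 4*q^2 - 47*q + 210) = (q^2 - 5*q + 4)/(q^2 - 11*q + 30)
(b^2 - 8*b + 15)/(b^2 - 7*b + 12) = (b - 5)/(b - 4)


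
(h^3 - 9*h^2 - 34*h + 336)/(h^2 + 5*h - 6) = (h^2 - 15*h + 56)/(h - 1)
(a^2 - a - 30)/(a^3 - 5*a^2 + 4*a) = (a^2 - a - 30)/(a*(a^2 - 5*a + 4))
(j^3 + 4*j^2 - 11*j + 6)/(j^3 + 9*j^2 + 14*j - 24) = (j - 1)/(j + 4)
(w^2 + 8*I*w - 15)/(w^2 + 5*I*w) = (w + 3*I)/w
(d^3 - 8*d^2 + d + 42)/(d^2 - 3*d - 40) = (-d^3 + 8*d^2 - d - 42)/(-d^2 + 3*d + 40)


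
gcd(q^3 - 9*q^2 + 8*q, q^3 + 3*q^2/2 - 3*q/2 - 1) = q - 1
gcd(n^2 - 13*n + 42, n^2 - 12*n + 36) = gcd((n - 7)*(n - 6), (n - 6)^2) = n - 6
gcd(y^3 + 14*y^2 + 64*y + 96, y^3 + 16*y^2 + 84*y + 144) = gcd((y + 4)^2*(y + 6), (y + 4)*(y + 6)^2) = y^2 + 10*y + 24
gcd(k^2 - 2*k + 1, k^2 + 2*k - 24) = 1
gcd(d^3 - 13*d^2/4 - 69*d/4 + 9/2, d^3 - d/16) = d - 1/4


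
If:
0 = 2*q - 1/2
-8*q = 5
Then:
No Solution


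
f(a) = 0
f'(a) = 0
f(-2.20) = 0.00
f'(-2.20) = 0.00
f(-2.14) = 0.00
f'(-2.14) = 0.00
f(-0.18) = 0.00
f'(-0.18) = 0.00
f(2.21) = 0.00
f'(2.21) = 0.00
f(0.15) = 0.00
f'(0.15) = 0.00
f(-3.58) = 0.00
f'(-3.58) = 0.00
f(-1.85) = 0.00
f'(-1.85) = 0.00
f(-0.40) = 0.00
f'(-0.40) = 0.00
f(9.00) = 0.00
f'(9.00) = 0.00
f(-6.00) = 0.00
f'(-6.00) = 0.00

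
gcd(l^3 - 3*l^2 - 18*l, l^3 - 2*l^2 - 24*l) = l^2 - 6*l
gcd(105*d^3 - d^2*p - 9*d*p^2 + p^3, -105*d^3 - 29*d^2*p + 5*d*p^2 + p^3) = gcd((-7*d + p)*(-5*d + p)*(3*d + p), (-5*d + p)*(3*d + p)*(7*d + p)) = -15*d^2 - 2*d*p + p^2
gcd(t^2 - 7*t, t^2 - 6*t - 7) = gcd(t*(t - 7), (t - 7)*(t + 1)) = t - 7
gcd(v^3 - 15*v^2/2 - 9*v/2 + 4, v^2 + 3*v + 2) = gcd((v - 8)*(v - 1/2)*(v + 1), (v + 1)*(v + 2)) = v + 1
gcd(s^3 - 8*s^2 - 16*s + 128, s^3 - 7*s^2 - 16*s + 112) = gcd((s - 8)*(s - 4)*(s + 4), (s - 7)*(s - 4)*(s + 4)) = s^2 - 16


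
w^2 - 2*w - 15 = (w - 5)*(w + 3)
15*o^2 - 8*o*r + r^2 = (-5*o + r)*(-3*o + r)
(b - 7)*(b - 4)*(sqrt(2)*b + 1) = sqrt(2)*b^3 - 11*sqrt(2)*b^2 + b^2 - 11*b + 28*sqrt(2)*b + 28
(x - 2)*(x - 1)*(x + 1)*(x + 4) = x^4 + 2*x^3 - 9*x^2 - 2*x + 8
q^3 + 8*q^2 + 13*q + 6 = (q + 1)^2*(q + 6)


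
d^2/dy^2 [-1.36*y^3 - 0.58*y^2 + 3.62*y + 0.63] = -8.16*y - 1.16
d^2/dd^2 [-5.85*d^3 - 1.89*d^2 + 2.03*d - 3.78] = -35.1*d - 3.78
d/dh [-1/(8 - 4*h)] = -1/(4*(h - 2)^2)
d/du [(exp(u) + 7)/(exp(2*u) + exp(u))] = (-exp(2*u) - 14*exp(u) - 7)*exp(-u)/(exp(2*u) + 2*exp(u) + 1)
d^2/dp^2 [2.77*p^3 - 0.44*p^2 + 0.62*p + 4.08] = 16.62*p - 0.88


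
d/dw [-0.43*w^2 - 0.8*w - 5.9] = -0.86*w - 0.8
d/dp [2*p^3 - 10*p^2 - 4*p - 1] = 6*p^2 - 20*p - 4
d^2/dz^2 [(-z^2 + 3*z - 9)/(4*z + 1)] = -314/(64*z^3 + 48*z^2 + 12*z + 1)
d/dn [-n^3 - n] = -3*n^2 - 1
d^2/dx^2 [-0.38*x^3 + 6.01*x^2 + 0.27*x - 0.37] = 12.02 - 2.28*x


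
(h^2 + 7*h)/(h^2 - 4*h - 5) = h*(h + 7)/(h^2 - 4*h - 5)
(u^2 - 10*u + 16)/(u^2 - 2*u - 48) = (u - 2)/(u + 6)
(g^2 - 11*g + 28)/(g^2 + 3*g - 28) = (g - 7)/(g + 7)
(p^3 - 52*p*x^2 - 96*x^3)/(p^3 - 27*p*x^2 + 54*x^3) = (p^2 - 6*p*x - 16*x^2)/(p^2 - 6*p*x + 9*x^2)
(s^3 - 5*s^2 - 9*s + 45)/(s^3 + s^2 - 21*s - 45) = (s - 3)/(s + 3)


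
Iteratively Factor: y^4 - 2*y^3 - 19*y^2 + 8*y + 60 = (y - 2)*(y^3 - 19*y - 30) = (y - 2)*(y + 2)*(y^2 - 2*y - 15) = (y - 2)*(y + 2)*(y + 3)*(y - 5)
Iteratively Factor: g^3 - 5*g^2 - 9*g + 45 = (g - 3)*(g^2 - 2*g - 15) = (g - 3)*(g + 3)*(g - 5)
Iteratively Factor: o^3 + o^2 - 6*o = (o + 3)*(o^2 - 2*o) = o*(o + 3)*(o - 2)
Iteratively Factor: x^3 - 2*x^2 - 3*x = (x - 3)*(x^2 + x) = (x - 3)*(x + 1)*(x)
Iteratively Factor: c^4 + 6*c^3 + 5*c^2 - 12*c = (c + 4)*(c^3 + 2*c^2 - 3*c) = (c - 1)*(c + 4)*(c^2 + 3*c) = (c - 1)*(c + 3)*(c + 4)*(c)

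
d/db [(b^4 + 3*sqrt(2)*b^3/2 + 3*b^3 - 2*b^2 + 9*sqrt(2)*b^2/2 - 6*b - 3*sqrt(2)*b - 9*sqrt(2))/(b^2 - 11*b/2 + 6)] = (8*b^5 - 54*b^4 + 6*sqrt(2)*b^4 - 66*sqrt(2)*b^3 - 36*b^3 + 21*sqrt(2)*b^2 + 284*b^2 - 96*b + 288*sqrt(2)*b - 270*sqrt(2) - 144)/(4*b^4 - 44*b^3 + 169*b^2 - 264*b + 144)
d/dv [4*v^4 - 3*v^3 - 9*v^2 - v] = 16*v^3 - 9*v^2 - 18*v - 1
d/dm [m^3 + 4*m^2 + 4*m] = 3*m^2 + 8*m + 4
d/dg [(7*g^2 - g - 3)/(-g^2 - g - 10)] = (-8*g^2 - 146*g + 7)/(g^4 + 2*g^3 + 21*g^2 + 20*g + 100)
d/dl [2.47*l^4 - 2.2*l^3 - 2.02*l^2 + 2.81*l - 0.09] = 9.88*l^3 - 6.6*l^2 - 4.04*l + 2.81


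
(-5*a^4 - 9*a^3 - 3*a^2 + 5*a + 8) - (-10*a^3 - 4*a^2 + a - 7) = -5*a^4 + a^3 + a^2 + 4*a + 15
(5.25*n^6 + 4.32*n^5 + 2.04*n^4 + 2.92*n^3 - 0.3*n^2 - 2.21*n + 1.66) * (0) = 0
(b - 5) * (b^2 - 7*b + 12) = b^3 - 12*b^2 + 47*b - 60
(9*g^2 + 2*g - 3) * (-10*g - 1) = -90*g^3 - 29*g^2 + 28*g + 3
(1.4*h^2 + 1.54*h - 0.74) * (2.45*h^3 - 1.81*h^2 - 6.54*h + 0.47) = 3.43*h^5 + 1.239*h^4 - 13.7564*h^3 - 8.0742*h^2 + 5.5634*h - 0.3478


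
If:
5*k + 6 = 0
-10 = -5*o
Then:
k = -6/5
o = 2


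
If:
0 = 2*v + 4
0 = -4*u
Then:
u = 0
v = -2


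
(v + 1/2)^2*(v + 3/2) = v^3 + 5*v^2/2 + 7*v/4 + 3/8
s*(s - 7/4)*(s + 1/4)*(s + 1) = s^4 - s^3/2 - 31*s^2/16 - 7*s/16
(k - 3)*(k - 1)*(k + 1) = k^3 - 3*k^2 - k + 3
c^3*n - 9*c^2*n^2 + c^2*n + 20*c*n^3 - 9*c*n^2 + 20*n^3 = (c - 5*n)*(c - 4*n)*(c*n + n)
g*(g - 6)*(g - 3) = g^3 - 9*g^2 + 18*g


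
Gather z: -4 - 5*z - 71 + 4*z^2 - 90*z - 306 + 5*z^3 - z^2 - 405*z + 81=5*z^3 + 3*z^2 - 500*z - 300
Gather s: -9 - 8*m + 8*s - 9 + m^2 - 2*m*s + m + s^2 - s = m^2 - 7*m + s^2 + s*(7 - 2*m) - 18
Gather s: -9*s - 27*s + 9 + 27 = 36 - 36*s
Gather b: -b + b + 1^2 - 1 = 0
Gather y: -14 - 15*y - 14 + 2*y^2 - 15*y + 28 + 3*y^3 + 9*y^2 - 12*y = 3*y^3 + 11*y^2 - 42*y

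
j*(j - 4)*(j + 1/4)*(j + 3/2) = j^4 - 9*j^3/4 - 53*j^2/8 - 3*j/2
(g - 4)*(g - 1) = g^2 - 5*g + 4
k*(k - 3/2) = k^2 - 3*k/2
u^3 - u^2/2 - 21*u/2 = u*(u - 7/2)*(u + 3)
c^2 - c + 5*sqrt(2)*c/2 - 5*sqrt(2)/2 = (c - 1)*(c + 5*sqrt(2)/2)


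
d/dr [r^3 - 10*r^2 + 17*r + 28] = 3*r^2 - 20*r + 17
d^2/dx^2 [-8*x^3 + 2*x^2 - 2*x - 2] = 4 - 48*x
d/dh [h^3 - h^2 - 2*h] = 3*h^2 - 2*h - 2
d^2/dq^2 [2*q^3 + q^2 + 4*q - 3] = 12*q + 2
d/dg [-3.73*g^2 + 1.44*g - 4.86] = 1.44 - 7.46*g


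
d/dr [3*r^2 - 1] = 6*r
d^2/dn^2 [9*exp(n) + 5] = 9*exp(n)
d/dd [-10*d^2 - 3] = -20*d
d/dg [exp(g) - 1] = exp(g)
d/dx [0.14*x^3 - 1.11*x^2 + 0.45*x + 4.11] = 0.42*x^2 - 2.22*x + 0.45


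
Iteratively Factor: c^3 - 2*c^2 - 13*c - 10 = (c - 5)*(c^2 + 3*c + 2) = (c - 5)*(c + 1)*(c + 2)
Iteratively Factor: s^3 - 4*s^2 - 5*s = (s)*(s^2 - 4*s - 5) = s*(s - 5)*(s + 1)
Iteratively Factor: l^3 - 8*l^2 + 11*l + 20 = (l + 1)*(l^2 - 9*l + 20) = (l - 5)*(l + 1)*(l - 4)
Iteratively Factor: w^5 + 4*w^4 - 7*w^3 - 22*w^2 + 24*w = (w + 3)*(w^4 + w^3 - 10*w^2 + 8*w) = (w + 3)*(w + 4)*(w^3 - 3*w^2 + 2*w) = w*(w + 3)*(w + 4)*(w^2 - 3*w + 2) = w*(w - 2)*(w + 3)*(w + 4)*(w - 1)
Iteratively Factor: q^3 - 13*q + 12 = (q - 1)*(q^2 + q - 12) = (q - 1)*(q + 4)*(q - 3)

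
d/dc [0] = 0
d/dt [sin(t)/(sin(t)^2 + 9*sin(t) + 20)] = (cos(t)^2 + 19)*cos(t)/((sin(t) + 4)^2*(sin(t) + 5)^2)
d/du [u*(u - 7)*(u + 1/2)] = 3*u^2 - 13*u - 7/2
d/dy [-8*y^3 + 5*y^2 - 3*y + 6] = -24*y^2 + 10*y - 3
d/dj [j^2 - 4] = 2*j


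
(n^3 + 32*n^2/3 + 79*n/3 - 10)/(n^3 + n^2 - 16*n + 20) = (n^2 + 17*n/3 - 2)/(n^2 - 4*n + 4)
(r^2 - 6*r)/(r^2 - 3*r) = (r - 6)/(r - 3)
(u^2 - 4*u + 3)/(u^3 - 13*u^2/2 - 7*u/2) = 2*(-u^2 + 4*u - 3)/(u*(-2*u^2 + 13*u + 7))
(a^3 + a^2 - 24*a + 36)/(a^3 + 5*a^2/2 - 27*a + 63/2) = 2*(a^2 + 4*a - 12)/(2*a^2 + 11*a - 21)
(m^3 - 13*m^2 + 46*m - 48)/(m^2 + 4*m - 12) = (m^2 - 11*m + 24)/(m + 6)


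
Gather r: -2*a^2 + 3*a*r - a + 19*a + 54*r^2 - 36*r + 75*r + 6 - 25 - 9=-2*a^2 + 18*a + 54*r^2 + r*(3*a + 39) - 28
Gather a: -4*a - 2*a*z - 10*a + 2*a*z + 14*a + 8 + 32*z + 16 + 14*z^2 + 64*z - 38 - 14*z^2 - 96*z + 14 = 0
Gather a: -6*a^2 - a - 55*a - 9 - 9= -6*a^2 - 56*a - 18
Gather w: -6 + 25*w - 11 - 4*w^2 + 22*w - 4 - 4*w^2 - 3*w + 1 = -8*w^2 + 44*w - 20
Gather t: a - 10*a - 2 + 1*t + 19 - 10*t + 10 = -9*a - 9*t + 27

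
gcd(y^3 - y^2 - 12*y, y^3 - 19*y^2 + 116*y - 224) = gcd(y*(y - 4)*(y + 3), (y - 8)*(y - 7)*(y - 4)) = y - 4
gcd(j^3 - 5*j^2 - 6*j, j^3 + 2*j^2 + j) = j^2 + j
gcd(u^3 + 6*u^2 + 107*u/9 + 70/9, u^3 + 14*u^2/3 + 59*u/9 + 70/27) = u^2 + 4*u + 35/9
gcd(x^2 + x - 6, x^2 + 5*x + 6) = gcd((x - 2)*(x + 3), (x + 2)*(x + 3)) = x + 3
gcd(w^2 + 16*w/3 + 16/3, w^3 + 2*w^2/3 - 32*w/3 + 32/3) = w + 4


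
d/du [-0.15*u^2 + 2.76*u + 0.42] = 2.76 - 0.3*u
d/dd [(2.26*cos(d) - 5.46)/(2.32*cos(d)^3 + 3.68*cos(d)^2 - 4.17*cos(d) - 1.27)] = (10.4864*cos(d)^3 - 29.6848*cos(d)^2 - 40.1856*cos(d) + 25.6384)*sin(d)/(5.3824*cos(d)^6 + 17.0752*cos(d)^5 - 5.8064*cos(d)^4 - 36.584*cos(d)^3 + 8.0417*cos(d)^2 + 10.5918*cos(d) + 1.6129)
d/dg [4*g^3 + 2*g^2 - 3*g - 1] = 12*g^2 + 4*g - 3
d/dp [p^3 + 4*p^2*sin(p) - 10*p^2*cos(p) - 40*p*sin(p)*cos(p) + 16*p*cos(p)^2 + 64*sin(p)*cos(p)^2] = 10*p^2*sin(p) + 4*p^2*cos(p) + 3*p^2 + 8*p*sin(p) - 16*p*sin(2*p) - 20*p*cos(p) - 40*p*cos(2*p) - 20*sin(2*p) + 16*cos(p) + 8*cos(2*p) + 48*cos(3*p) + 8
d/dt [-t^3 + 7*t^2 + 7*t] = -3*t^2 + 14*t + 7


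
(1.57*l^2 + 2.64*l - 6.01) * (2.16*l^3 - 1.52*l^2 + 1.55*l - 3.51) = 3.3912*l^5 + 3.316*l^4 - 14.5609*l^3 + 7.7165*l^2 - 18.5819*l + 21.0951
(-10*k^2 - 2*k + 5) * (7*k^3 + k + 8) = -70*k^5 - 14*k^4 + 25*k^3 - 82*k^2 - 11*k + 40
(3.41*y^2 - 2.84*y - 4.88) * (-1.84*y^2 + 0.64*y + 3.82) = -6.2744*y^4 + 7.408*y^3 + 20.1878*y^2 - 13.972*y - 18.6416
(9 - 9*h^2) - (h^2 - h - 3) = -10*h^2 + h + 12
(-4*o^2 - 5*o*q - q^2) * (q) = -4*o^2*q - 5*o*q^2 - q^3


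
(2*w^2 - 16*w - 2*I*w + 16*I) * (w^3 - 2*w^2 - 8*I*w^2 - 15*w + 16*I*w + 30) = 2*w^5 - 20*w^4 - 18*I*w^4 - 14*w^3 + 180*I*w^3 + 460*w^2 - 258*I*w^2 - 736*w - 300*I*w + 480*I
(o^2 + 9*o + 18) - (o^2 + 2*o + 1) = 7*o + 17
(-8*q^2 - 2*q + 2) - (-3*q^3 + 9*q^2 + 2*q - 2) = 3*q^3 - 17*q^2 - 4*q + 4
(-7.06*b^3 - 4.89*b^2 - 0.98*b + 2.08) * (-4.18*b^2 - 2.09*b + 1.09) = 29.5108*b^5 + 35.1956*b^4 + 6.6211*b^3 - 11.9763*b^2 - 5.4154*b + 2.2672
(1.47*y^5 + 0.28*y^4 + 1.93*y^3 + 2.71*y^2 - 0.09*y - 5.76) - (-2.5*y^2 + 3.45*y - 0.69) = 1.47*y^5 + 0.28*y^4 + 1.93*y^3 + 5.21*y^2 - 3.54*y - 5.07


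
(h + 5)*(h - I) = h^2 + 5*h - I*h - 5*I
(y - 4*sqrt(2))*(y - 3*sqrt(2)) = y^2 - 7*sqrt(2)*y + 24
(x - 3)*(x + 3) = x^2 - 9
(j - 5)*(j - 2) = j^2 - 7*j + 10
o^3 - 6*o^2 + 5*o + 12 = (o - 4)*(o - 3)*(o + 1)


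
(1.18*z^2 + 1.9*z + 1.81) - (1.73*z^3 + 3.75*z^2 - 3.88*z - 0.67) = -1.73*z^3 - 2.57*z^2 + 5.78*z + 2.48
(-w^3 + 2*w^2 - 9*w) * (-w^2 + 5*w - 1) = w^5 - 7*w^4 + 20*w^3 - 47*w^2 + 9*w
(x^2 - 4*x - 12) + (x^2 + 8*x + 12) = 2*x^2 + 4*x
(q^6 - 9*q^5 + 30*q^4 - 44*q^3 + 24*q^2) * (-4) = -4*q^6 + 36*q^5 - 120*q^4 + 176*q^3 - 96*q^2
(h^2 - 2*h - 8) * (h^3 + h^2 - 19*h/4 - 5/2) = h^5 - h^4 - 59*h^3/4 - h^2 + 43*h + 20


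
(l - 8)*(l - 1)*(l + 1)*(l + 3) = l^4 - 5*l^3 - 25*l^2 + 5*l + 24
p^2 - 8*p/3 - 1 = (p - 3)*(p + 1/3)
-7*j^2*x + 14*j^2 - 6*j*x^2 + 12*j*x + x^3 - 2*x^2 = (-7*j + x)*(j + x)*(x - 2)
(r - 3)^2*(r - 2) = r^3 - 8*r^2 + 21*r - 18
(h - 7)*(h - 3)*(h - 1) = h^3 - 11*h^2 + 31*h - 21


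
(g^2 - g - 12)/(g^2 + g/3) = 3*(g^2 - g - 12)/(g*(3*g + 1))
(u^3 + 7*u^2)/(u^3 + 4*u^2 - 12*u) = u*(u + 7)/(u^2 + 4*u - 12)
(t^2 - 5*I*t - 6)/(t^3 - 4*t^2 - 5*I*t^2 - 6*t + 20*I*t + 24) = 1/(t - 4)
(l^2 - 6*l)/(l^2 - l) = (l - 6)/(l - 1)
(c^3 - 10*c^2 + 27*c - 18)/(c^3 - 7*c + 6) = (c^2 - 9*c + 18)/(c^2 + c - 6)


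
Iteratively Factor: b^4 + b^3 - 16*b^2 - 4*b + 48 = (b + 2)*(b^3 - b^2 - 14*b + 24) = (b - 2)*(b + 2)*(b^2 + b - 12) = (b - 3)*(b - 2)*(b + 2)*(b + 4)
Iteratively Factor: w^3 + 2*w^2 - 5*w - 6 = (w - 2)*(w^2 + 4*w + 3) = (w - 2)*(w + 1)*(w + 3)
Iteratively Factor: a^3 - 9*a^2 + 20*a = (a - 5)*(a^2 - 4*a) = (a - 5)*(a - 4)*(a)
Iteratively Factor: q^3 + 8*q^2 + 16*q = (q + 4)*(q^2 + 4*q) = (q + 4)^2*(q)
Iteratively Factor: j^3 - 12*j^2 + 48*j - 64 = (j - 4)*(j^2 - 8*j + 16) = (j - 4)^2*(j - 4)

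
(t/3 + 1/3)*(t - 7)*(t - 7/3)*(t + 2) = t^4/3 - 19*t^3/9 - 29*t^2/9 + 91*t/9 + 98/9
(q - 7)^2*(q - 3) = q^3 - 17*q^2 + 91*q - 147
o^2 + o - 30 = (o - 5)*(o + 6)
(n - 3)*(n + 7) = n^2 + 4*n - 21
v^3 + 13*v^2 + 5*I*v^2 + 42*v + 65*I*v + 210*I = (v + 6)*(v + 7)*(v + 5*I)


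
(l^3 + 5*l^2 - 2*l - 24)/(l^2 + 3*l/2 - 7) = 2*(l^2 + 7*l + 12)/(2*l + 7)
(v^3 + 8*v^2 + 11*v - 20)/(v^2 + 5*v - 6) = (v^2 + 9*v + 20)/(v + 6)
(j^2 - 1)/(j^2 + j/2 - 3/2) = 2*(j + 1)/(2*j + 3)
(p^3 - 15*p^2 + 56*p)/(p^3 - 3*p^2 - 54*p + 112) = p*(p - 7)/(p^2 + 5*p - 14)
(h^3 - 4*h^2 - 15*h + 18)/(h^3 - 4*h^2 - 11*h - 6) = (h^2 + 2*h - 3)/(h^2 + 2*h + 1)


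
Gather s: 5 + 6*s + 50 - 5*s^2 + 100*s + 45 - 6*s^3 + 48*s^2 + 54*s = -6*s^3 + 43*s^2 + 160*s + 100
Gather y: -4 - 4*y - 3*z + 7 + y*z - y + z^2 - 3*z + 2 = y*(z - 5) + z^2 - 6*z + 5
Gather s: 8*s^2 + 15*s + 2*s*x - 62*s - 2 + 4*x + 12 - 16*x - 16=8*s^2 + s*(2*x - 47) - 12*x - 6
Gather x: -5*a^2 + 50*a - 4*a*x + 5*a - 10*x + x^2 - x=-5*a^2 + 55*a + x^2 + x*(-4*a - 11)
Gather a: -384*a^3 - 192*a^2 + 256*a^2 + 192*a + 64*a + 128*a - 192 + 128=-384*a^3 + 64*a^2 + 384*a - 64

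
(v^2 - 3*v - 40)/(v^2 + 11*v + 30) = (v - 8)/(v + 6)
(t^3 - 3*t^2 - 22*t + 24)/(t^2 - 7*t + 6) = t + 4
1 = 1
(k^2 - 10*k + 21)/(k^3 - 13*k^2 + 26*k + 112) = (k - 3)/(k^2 - 6*k - 16)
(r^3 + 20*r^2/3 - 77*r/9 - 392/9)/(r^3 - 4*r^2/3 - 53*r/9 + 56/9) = (r + 7)/(r - 1)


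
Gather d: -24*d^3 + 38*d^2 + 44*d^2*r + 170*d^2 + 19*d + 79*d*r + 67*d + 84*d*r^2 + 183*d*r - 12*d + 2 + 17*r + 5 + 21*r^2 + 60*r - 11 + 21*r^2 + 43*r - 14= -24*d^3 + d^2*(44*r + 208) + d*(84*r^2 + 262*r + 74) + 42*r^2 + 120*r - 18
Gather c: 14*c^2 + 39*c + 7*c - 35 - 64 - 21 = 14*c^2 + 46*c - 120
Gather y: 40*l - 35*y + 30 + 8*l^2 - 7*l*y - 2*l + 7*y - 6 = 8*l^2 + 38*l + y*(-7*l - 28) + 24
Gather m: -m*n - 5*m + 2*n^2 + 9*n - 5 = m*(-n - 5) + 2*n^2 + 9*n - 5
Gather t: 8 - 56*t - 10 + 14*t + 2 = -42*t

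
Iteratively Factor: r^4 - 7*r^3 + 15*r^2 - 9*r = (r - 1)*(r^3 - 6*r^2 + 9*r) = (r - 3)*(r - 1)*(r^2 - 3*r) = r*(r - 3)*(r - 1)*(r - 3)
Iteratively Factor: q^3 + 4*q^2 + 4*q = (q + 2)*(q^2 + 2*q) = (q + 2)^2*(q)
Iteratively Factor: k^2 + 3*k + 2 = (k + 2)*(k + 1)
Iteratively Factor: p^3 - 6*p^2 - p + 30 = (p - 5)*(p^2 - p - 6) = (p - 5)*(p + 2)*(p - 3)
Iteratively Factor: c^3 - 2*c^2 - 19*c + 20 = (c - 5)*(c^2 + 3*c - 4) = (c - 5)*(c - 1)*(c + 4)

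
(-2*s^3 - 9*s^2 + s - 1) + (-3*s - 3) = -2*s^3 - 9*s^2 - 2*s - 4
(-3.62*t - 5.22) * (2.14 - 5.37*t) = 19.4394*t^2 + 20.2846*t - 11.1708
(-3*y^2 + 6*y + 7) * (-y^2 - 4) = 3*y^4 - 6*y^3 + 5*y^2 - 24*y - 28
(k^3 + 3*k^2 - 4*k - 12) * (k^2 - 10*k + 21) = k^5 - 7*k^4 - 13*k^3 + 91*k^2 + 36*k - 252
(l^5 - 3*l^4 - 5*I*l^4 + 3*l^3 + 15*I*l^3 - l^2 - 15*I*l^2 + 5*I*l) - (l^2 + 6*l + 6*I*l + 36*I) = l^5 - 3*l^4 - 5*I*l^4 + 3*l^3 + 15*I*l^3 - 2*l^2 - 15*I*l^2 - 6*l - I*l - 36*I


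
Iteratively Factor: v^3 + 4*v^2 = (v)*(v^2 + 4*v) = v*(v + 4)*(v)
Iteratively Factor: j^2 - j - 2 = (j - 2)*(j + 1)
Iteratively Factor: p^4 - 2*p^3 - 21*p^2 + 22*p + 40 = (p - 5)*(p^3 + 3*p^2 - 6*p - 8) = (p - 5)*(p + 1)*(p^2 + 2*p - 8) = (p - 5)*(p - 2)*(p + 1)*(p + 4)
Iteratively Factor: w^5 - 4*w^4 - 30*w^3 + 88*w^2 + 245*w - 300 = (w - 5)*(w^4 + w^3 - 25*w^2 - 37*w + 60) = (w - 5)*(w + 3)*(w^3 - 2*w^2 - 19*w + 20) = (w - 5)*(w - 1)*(w + 3)*(w^2 - w - 20) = (w - 5)*(w - 1)*(w + 3)*(w + 4)*(w - 5)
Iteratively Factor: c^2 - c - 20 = (c + 4)*(c - 5)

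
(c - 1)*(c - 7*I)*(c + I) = c^3 - c^2 - 6*I*c^2 + 7*c + 6*I*c - 7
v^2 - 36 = (v - 6)*(v + 6)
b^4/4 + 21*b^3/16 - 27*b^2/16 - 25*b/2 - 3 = (b/4 + 1)*(b - 3)*(b + 1/4)*(b + 4)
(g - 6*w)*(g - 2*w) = g^2 - 8*g*w + 12*w^2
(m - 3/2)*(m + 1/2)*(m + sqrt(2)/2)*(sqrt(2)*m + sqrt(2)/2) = sqrt(2)*m^4 - sqrt(2)*m^3/2 + m^3 - 5*sqrt(2)*m^2/4 - m^2/2 - 5*m/4 - 3*sqrt(2)*m/8 - 3/8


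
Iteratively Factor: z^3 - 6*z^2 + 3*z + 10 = (z + 1)*(z^2 - 7*z + 10) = (z - 2)*(z + 1)*(z - 5)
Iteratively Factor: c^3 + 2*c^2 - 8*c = (c)*(c^2 + 2*c - 8) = c*(c - 2)*(c + 4)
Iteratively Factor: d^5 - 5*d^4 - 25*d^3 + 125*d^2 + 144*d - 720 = (d - 3)*(d^4 - 2*d^3 - 31*d^2 + 32*d + 240) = (d - 5)*(d - 3)*(d^3 + 3*d^2 - 16*d - 48) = (d - 5)*(d - 3)*(d + 4)*(d^2 - d - 12) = (d - 5)*(d - 4)*(d - 3)*(d + 4)*(d + 3)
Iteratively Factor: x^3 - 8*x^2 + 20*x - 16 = (x - 2)*(x^2 - 6*x + 8) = (x - 2)^2*(x - 4)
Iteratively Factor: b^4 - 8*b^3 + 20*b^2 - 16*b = (b - 2)*(b^3 - 6*b^2 + 8*b) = (b - 2)^2*(b^2 - 4*b) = b*(b - 2)^2*(b - 4)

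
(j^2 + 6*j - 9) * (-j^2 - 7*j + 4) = -j^4 - 13*j^3 - 29*j^2 + 87*j - 36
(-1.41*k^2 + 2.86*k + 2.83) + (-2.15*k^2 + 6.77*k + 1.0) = -3.56*k^2 + 9.63*k + 3.83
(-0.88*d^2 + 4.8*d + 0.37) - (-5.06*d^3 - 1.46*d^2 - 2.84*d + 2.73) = 5.06*d^3 + 0.58*d^2 + 7.64*d - 2.36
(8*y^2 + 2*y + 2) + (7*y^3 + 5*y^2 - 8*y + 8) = 7*y^3 + 13*y^2 - 6*y + 10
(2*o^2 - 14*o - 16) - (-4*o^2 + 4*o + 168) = 6*o^2 - 18*o - 184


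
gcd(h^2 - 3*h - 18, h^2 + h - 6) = h + 3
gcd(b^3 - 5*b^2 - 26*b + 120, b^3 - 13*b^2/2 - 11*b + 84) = b^2 - 10*b + 24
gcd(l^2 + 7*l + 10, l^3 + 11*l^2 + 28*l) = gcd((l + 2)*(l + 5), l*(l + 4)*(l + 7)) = 1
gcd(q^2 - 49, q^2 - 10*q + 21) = q - 7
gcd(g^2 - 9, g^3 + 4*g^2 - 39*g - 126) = g + 3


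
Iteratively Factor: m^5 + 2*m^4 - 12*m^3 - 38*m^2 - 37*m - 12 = (m + 1)*(m^4 + m^3 - 13*m^2 - 25*m - 12) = (m + 1)*(m + 3)*(m^3 - 2*m^2 - 7*m - 4) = (m + 1)^2*(m + 3)*(m^2 - 3*m - 4) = (m + 1)^3*(m + 3)*(m - 4)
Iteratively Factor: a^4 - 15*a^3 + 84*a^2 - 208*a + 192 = (a - 4)*(a^3 - 11*a^2 + 40*a - 48) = (a - 4)*(a - 3)*(a^2 - 8*a + 16) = (a - 4)^2*(a - 3)*(a - 4)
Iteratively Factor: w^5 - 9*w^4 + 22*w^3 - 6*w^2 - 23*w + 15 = (w - 1)*(w^4 - 8*w^3 + 14*w^2 + 8*w - 15) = (w - 5)*(w - 1)*(w^3 - 3*w^2 - w + 3) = (w - 5)*(w - 3)*(w - 1)*(w^2 - 1) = (w - 5)*(w - 3)*(w - 1)*(w + 1)*(w - 1)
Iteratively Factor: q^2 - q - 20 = (q - 5)*(q + 4)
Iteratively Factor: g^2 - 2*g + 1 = (g - 1)*(g - 1)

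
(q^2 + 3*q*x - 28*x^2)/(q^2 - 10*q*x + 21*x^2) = (q^2 + 3*q*x - 28*x^2)/(q^2 - 10*q*x + 21*x^2)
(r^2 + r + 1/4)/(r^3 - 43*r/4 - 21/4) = (2*r + 1)/(2*r^2 - r - 21)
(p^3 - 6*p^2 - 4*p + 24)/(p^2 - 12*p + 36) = (p^2 - 4)/(p - 6)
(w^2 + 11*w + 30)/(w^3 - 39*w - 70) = (w + 6)/(w^2 - 5*w - 14)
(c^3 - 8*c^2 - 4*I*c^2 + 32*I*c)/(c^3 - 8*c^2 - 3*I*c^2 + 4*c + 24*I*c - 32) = c/(c + I)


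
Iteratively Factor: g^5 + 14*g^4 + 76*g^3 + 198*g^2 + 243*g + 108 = (g + 4)*(g^4 + 10*g^3 + 36*g^2 + 54*g + 27) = (g + 3)*(g + 4)*(g^3 + 7*g^2 + 15*g + 9) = (g + 3)^2*(g + 4)*(g^2 + 4*g + 3) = (g + 3)^3*(g + 4)*(g + 1)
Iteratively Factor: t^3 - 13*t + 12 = (t - 3)*(t^2 + 3*t - 4) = (t - 3)*(t - 1)*(t + 4)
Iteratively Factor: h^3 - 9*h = (h)*(h^2 - 9) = h*(h + 3)*(h - 3)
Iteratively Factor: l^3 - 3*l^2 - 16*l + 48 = (l + 4)*(l^2 - 7*l + 12) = (l - 3)*(l + 4)*(l - 4)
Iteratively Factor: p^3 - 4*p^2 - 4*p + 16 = (p + 2)*(p^2 - 6*p + 8) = (p - 4)*(p + 2)*(p - 2)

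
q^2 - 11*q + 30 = (q - 6)*(q - 5)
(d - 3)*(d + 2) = d^2 - d - 6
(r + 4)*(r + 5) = r^2 + 9*r + 20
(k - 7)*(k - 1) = k^2 - 8*k + 7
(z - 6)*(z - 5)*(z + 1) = z^3 - 10*z^2 + 19*z + 30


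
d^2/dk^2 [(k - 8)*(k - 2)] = 2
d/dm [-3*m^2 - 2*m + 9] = -6*m - 2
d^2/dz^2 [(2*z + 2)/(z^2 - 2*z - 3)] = 4/(z^3 - 9*z^2 + 27*z - 27)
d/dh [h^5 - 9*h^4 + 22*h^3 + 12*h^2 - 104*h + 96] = 5*h^4 - 36*h^3 + 66*h^2 + 24*h - 104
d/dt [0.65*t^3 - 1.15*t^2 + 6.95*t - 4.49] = 1.95*t^2 - 2.3*t + 6.95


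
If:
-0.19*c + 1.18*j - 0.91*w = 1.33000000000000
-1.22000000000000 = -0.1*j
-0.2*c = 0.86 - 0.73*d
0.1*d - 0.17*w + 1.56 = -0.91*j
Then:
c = -164.39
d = -43.86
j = 12.20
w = 48.68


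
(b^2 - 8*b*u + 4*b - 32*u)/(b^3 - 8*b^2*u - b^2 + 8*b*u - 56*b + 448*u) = (b + 4)/(b^2 - b - 56)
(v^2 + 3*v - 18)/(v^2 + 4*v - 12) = (v - 3)/(v - 2)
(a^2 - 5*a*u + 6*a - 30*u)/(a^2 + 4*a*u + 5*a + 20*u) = (a^2 - 5*a*u + 6*a - 30*u)/(a^2 + 4*a*u + 5*a + 20*u)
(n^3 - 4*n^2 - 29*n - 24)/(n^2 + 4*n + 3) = n - 8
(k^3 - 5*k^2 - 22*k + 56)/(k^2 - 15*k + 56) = (k^2 + 2*k - 8)/(k - 8)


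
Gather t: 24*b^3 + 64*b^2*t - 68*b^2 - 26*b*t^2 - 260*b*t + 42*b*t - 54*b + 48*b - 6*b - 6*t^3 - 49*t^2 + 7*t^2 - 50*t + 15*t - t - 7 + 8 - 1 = 24*b^3 - 68*b^2 - 12*b - 6*t^3 + t^2*(-26*b - 42) + t*(64*b^2 - 218*b - 36)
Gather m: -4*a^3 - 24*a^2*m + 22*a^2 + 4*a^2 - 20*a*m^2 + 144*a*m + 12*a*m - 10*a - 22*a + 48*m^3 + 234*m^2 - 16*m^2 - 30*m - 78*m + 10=-4*a^3 + 26*a^2 - 32*a + 48*m^3 + m^2*(218 - 20*a) + m*(-24*a^2 + 156*a - 108) + 10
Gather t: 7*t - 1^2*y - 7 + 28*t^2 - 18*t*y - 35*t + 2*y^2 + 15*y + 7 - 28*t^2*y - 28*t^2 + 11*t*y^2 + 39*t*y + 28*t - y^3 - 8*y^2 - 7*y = -28*t^2*y + t*(11*y^2 + 21*y) - y^3 - 6*y^2 + 7*y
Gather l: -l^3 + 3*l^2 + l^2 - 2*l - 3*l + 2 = -l^3 + 4*l^2 - 5*l + 2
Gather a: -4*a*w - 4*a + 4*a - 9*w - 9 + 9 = -4*a*w - 9*w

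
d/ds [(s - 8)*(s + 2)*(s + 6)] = 3*s^2 - 52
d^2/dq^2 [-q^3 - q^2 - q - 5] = -6*q - 2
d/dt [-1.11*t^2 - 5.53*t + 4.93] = -2.22*t - 5.53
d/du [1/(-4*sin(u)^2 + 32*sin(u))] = (sin(u) - 4)*cos(u)/(2*(sin(u) - 8)^2*sin(u)^2)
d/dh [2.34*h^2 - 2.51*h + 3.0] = 4.68*h - 2.51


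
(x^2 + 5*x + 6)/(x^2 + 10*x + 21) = (x + 2)/(x + 7)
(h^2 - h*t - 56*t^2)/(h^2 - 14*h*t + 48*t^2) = (-h - 7*t)/(-h + 6*t)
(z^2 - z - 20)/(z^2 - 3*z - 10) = (z + 4)/(z + 2)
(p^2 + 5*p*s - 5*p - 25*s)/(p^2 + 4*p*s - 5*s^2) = (p - 5)/(p - s)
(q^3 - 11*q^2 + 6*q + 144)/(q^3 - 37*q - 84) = (q^2 - 14*q + 48)/(q^2 - 3*q - 28)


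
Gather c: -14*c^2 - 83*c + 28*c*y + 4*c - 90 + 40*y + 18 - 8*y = -14*c^2 + c*(28*y - 79) + 32*y - 72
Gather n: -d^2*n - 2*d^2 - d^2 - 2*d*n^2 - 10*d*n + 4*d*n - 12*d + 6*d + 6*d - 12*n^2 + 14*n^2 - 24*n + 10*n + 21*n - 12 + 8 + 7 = -3*d^2 + n^2*(2 - 2*d) + n*(-d^2 - 6*d + 7) + 3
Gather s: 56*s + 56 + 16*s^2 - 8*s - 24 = 16*s^2 + 48*s + 32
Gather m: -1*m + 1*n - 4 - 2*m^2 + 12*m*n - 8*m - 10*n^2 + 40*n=-2*m^2 + m*(12*n - 9) - 10*n^2 + 41*n - 4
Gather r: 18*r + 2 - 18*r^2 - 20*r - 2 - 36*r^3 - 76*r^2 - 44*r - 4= -36*r^3 - 94*r^2 - 46*r - 4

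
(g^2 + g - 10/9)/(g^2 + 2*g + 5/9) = (3*g - 2)/(3*g + 1)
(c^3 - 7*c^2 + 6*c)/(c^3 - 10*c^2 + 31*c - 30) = c*(c^2 - 7*c + 6)/(c^3 - 10*c^2 + 31*c - 30)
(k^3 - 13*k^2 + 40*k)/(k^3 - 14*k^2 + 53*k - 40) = k/(k - 1)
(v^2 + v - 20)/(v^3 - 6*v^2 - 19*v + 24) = (v^2 + v - 20)/(v^3 - 6*v^2 - 19*v + 24)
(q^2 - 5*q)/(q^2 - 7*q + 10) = q/(q - 2)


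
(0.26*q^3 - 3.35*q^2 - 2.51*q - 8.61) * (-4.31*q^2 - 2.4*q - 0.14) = -1.1206*q^5 + 13.8145*q^4 + 18.8217*q^3 + 43.6021*q^2 + 21.0154*q + 1.2054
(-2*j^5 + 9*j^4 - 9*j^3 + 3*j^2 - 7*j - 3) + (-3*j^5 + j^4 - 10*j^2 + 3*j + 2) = -5*j^5 + 10*j^4 - 9*j^3 - 7*j^2 - 4*j - 1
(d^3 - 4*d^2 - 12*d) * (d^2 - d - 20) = d^5 - 5*d^4 - 28*d^3 + 92*d^2 + 240*d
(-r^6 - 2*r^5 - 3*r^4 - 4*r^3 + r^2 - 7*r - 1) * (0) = 0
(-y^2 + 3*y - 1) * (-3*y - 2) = 3*y^3 - 7*y^2 - 3*y + 2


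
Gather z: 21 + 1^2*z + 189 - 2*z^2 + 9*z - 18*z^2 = -20*z^2 + 10*z + 210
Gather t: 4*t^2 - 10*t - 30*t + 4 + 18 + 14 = 4*t^2 - 40*t + 36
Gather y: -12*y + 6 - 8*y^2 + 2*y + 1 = -8*y^2 - 10*y + 7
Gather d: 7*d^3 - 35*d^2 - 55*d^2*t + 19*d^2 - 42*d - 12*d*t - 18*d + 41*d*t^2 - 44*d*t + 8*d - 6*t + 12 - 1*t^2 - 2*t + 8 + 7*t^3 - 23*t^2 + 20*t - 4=7*d^3 + d^2*(-55*t - 16) + d*(41*t^2 - 56*t - 52) + 7*t^3 - 24*t^2 + 12*t + 16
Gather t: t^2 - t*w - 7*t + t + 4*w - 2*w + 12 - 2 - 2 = t^2 + t*(-w - 6) + 2*w + 8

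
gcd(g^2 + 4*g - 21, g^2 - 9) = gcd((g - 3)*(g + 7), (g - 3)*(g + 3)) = g - 3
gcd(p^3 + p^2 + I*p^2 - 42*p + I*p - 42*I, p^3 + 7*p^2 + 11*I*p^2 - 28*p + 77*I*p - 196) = p + 7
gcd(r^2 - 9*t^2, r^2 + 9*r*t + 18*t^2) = r + 3*t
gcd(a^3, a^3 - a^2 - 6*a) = a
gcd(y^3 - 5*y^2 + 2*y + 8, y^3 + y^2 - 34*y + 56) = y^2 - 6*y + 8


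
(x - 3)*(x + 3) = x^2 - 9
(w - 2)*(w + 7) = w^2 + 5*w - 14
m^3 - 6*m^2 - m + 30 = (m - 5)*(m - 3)*(m + 2)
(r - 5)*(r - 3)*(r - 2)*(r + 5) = r^4 - 5*r^3 - 19*r^2 + 125*r - 150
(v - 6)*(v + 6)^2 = v^3 + 6*v^2 - 36*v - 216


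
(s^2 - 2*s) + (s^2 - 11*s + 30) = 2*s^2 - 13*s + 30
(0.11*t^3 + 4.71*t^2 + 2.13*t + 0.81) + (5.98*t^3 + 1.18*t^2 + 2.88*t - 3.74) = 6.09*t^3 + 5.89*t^2 + 5.01*t - 2.93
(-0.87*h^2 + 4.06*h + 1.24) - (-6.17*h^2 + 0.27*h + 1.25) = 5.3*h^2 + 3.79*h - 0.01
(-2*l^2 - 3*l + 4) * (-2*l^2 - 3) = 4*l^4 + 6*l^3 - 2*l^2 + 9*l - 12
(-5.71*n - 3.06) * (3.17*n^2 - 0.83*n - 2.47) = -18.1007*n^3 - 4.9609*n^2 + 16.6435*n + 7.5582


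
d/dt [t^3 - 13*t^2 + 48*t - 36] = 3*t^2 - 26*t + 48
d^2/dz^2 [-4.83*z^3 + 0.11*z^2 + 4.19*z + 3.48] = 0.22 - 28.98*z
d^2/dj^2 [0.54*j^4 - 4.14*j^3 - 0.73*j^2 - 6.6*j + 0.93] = 6.48*j^2 - 24.84*j - 1.46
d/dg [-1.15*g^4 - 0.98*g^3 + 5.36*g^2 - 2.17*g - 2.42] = -4.6*g^3 - 2.94*g^2 + 10.72*g - 2.17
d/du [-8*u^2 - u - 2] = -16*u - 1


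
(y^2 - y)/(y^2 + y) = (y - 1)/(y + 1)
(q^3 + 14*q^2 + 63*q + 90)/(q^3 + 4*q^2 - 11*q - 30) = (q^2 + 9*q + 18)/(q^2 - q - 6)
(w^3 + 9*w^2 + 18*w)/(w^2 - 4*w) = (w^2 + 9*w + 18)/(w - 4)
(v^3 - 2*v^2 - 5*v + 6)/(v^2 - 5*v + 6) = (v^2 + v - 2)/(v - 2)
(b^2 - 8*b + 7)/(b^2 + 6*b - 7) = (b - 7)/(b + 7)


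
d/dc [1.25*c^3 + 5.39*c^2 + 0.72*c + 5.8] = 3.75*c^2 + 10.78*c + 0.72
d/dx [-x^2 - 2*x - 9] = -2*x - 2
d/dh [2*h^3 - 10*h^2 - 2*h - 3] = 6*h^2 - 20*h - 2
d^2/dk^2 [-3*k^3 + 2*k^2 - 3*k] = 4 - 18*k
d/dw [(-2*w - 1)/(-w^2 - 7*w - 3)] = (2*w^2 + 14*w - (2*w + 1)*(2*w + 7) + 6)/(w^2 + 7*w + 3)^2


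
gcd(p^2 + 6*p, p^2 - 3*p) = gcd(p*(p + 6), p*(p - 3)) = p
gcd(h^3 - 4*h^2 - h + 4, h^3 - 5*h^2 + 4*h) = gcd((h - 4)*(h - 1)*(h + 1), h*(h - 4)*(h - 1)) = h^2 - 5*h + 4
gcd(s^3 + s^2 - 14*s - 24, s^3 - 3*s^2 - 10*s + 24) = s^2 - s - 12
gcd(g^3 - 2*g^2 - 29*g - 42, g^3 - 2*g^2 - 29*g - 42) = g^3 - 2*g^2 - 29*g - 42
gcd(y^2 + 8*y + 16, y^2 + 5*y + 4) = y + 4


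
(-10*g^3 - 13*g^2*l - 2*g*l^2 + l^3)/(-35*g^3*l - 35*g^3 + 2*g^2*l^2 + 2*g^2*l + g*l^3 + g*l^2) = (2*g^2 + 3*g*l + l^2)/(g*(7*g*l + 7*g + l^2 + l))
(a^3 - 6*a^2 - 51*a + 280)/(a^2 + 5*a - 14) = (a^2 - 13*a + 40)/(a - 2)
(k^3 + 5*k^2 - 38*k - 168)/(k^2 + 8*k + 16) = (k^2 + k - 42)/(k + 4)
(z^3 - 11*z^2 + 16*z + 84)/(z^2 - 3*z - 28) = (z^2 - 4*z - 12)/(z + 4)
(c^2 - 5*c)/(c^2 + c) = (c - 5)/(c + 1)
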